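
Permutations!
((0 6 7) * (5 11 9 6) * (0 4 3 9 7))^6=((0 5 11 7 4 3 9 6))^6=(0 9 4 11)(3 7 5 6)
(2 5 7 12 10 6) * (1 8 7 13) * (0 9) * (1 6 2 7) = (0 9)(1 8)(2 5 13 6 7 12 10) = [9, 8, 5, 3, 4, 13, 7, 12, 1, 0, 2, 11, 10, 6]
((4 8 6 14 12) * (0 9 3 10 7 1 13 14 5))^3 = ((0 9 3 10 7 1 13 14 12 4 8 6 5))^3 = (0 10 13 4 5 3 1 12 6 9 7 14 8)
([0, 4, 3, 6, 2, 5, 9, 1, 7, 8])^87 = [0, 7, 4, 2, 1, 5, 3, 8, 9, 6]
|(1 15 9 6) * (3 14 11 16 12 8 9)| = |(1 15 3 14 11 16 12 8 9 6)| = 10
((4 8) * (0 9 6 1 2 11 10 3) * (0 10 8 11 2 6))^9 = (11)(0 9)(1 6)(3 10)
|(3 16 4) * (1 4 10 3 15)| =3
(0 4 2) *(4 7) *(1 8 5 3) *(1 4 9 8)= (0 7 9 8 5 3 4 2)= [7, 1, 0, 4, 2, 3, 6, 9, 5, 8]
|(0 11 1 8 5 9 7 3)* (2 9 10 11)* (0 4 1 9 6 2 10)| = |(0 10 11 9 7 3 4 1 8 5)(2 6)| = 10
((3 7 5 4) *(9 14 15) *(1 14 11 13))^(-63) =((1 14 15 9 11 13)(3 7 5 4))^(-63) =(1 9)(3 7 5 4)(11 14)(13 15)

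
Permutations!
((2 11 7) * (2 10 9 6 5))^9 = ((2 11 7 10 9 6 5))^9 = (2 7 9 5 11 10 6)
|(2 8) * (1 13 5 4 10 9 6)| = |(1 13 5 4 10 9 6)(2 8)| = 14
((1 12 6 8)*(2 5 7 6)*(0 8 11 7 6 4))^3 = (0 12 6 4 1 5 7 8 2 11)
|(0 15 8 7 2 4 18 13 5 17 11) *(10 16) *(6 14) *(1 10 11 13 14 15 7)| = |(0 7 2 4 18 14 6 15 8 1 10 16 11)(5 17 13)| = 39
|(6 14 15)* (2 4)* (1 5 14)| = 10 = |(1 5 14 15 6)(2 4)|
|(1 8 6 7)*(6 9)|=|(1 8 9 6 7)|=5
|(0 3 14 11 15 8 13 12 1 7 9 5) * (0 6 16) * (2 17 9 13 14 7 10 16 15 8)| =24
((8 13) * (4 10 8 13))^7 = ((13)(4 10 8))^7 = (13)(4 10 8)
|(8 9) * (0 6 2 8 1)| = |(0 6 2 8 9 1)| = 6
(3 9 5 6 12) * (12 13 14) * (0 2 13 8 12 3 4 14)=[2, 1, 13, 9, 14, 6, 8, 7, 12, 5, 10, 11, 4, 0, 3]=(0 2 13)(3 9 5 6 8 12 4 14)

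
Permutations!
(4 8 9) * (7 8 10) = (4 10 7 8 9) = [0, 1, 2, 3, 10, 5, 6, 8, 9, 4, 7]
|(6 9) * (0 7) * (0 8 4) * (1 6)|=|(0 7 8 4)(1 6 9)|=12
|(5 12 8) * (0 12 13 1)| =|(0 12 8 5 13 1)| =6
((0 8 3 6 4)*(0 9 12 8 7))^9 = ((0 7)(3 6 4 9 12 8))^9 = (0 7)(3 9)(4 8)(6 12)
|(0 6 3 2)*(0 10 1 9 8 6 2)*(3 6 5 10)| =15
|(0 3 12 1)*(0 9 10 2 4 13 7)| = 10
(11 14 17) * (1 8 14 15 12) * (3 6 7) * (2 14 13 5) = (1 8 13 5 2 14 17 11 15 12)(3 6 7) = [0, 8, 14, 6, 4, 2, 7, 3, 13, 9, 10, 15, 1, 5, 17, 12, 16, 11]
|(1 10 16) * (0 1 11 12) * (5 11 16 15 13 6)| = |(16)(0 1 10 15 13 6 5 11 12)| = 9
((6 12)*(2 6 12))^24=(12)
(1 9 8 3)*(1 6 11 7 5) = [0, 9, 2, 6, 4, 1, 11, 5, 3, 8, 10, 7] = (1 9 8 3 6 11 7 5)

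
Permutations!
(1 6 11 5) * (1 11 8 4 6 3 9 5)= (1 3 9 5 11)(4 6 8)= [0, 3, 2, 9, 6, 11, 8, 7, 4, 5, 10, 1]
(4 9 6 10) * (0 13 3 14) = (0 13 3 14)(4 9 6 10) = [13, 1, 2, 14, 9, 5, 10, 7, 8, 6, 4, 11, 12, 3, 0]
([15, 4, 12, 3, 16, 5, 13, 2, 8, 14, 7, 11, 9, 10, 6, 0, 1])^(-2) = [0, 4, 10, 3, 16, 5, 9, 13, 8, 2, 6, 11, 7, 14, 12, 15, 1]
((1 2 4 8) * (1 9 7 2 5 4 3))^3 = (1 8 2 5 9 3 4 7)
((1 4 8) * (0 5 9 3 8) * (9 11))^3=((0 5 11 9 3 8 1 4))^3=(0 9 1 5 3 4 11 8)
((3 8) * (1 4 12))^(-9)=((1 4 12)(3 8))^(-9)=(12)(3 8)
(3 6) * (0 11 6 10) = [11, 1, 2, 10, 4, 5, 3, 7, 8, 9, 0, 6] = (0 11 6 3 10)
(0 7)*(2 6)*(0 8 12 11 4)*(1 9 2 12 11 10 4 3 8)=(0 7 1 9 2 6 12 10 4)(3 8 11)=[7, 9, 6, 8, 0, 5, 12, 1, 11, 2, 4, 3, 10]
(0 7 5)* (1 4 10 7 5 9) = (0 5)(1 4 10 7 9) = [5, 4, 2, 3, 10, 0, 6, 9, 8, 1, 7]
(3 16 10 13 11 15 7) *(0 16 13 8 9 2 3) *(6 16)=(0 6 16 10 8 9 2 3 13 11 15 7)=[6, 1, 3, 13, 4, 5, 16, 0, 9, 2, 8, 15, 12, 11, 14, 7, 10]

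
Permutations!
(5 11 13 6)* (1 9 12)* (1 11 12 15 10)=(1 9 15 10)(5 12 11 13 6)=[0, 9, 2, 3, 4, 12, 5, 7, 8, 15, 1, 13, 11, 6, 14, 10]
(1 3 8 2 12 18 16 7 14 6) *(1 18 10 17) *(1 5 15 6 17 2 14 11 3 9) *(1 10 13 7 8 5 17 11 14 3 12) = [0, 9, 1, 5, 4, 15, 18, 14, 3, 10, 2, 12, 13, 7, 11, 6, 8, 17, 16] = (1 9 10 2)(3 5 15 6 18 16 8)(7 14 11 12 13)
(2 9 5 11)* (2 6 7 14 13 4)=(2 9 5 11 6 7 14 13 4)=[0, 1, 9, 3, 2, 11, 7, 14, 8, 5, 10, 6, 12, 4, 13]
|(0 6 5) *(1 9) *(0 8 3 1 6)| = |(1 9 6 5 8 3)| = 6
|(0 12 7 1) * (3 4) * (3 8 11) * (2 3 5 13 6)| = |(0 12 7 1)(2 3 4 8 11 5 13 6)| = 8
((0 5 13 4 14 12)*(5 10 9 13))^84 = (14)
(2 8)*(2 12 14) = (2 8 12 14) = [0, 1, 8, 3, 4, 5, 6, 7, 12, 9, 10, 11, 14, 13, 2]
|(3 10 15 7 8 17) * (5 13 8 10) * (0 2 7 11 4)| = |(0 2 7 10 15 11 4)(3 5 13 8 17)| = 35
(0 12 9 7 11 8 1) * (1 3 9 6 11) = [12, 0, 2, 9, 4, 5, 11, 1, 3, 7, 10, 8, 6] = (0 12 6 11 8 3 9 7 1)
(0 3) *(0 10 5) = [3, 1, 2, 10, 4, 0, 6, 7, 8, 9, 5] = (0 3 10 5)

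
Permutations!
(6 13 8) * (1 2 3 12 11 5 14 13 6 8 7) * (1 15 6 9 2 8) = [0, 8, 3, 12, 4, 14, 9, 15, 1, 2, 10, 5, 11, 7, 13, 6] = (1 8)(2 3 12 11 5 14 13 7 15 6 9)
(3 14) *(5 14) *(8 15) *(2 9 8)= (2 9 8 15)(3 5 14)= [0, 1, 9, 5, 4, 14, 6, 7, 15, 8, 10, 11, 12, 13, 3, 2]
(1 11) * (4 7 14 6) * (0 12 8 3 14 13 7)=[12, 11, 2, 14, 0, 5, 4, 13, 3, 9, 10, 1, 8, 7, 6]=(0 12 8 3 14 6 4)(1 11)(7 13)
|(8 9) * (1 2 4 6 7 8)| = 7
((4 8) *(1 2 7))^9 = (4 8) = ((1 2 7)(4 8))^9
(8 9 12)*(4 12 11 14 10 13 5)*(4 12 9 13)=(4 9 11 14 10)(5 12 8 13)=[0, 1, 2, 3, 9, 12, 6, 7, 13, 11, 4, 14, 8, 5, 10]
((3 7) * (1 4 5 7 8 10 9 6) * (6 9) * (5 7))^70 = ((1 4 7 3 8 10 6))^70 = (10)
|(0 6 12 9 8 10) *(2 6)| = 7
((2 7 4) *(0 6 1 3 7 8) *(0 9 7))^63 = (0 3 1 6)(2 7 8 4 9)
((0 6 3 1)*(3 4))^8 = (0 3 6 1 4)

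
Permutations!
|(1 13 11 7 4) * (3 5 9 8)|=20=|(1 13 11 7 4)(3 5 9 8)|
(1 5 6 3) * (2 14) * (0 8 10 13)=(0 8 10 13)(1 5 6 3)(2 14)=[8, 5, 14, 1, 4, 6, 3, 7, 10, 9, 13, 11, 12, 0, 2]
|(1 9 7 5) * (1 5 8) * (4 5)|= 4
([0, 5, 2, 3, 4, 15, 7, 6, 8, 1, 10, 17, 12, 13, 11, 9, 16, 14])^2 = (1 15)(5 9)(11 14 17)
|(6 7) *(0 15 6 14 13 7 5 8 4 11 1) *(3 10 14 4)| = |(0 15 6 5 8 3 10 14 13 7 4 11 1)| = 13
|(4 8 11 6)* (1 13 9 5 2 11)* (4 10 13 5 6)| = |(1 5 2 11 4 8)(6 10 13 9)| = 12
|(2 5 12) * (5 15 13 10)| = 6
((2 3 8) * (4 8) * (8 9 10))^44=((2 3 4 9 10 8))^44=(2 4 10)(3 9 8)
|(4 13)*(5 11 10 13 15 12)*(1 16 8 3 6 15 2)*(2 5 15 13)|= |(1 16 8 3 6 13 4 5 11 10 2)(12 15)|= 22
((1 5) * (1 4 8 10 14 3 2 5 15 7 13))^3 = (1 13 7 15)(2 8 3 4 14 5 10)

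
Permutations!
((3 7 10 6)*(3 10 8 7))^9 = ((6 10)(7 8))^9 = (6 10)(7 8)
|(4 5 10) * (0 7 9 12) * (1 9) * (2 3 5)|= |(0 7 1 9 12)(2 3 5 10 4)|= 5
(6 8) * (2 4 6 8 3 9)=(2 4 6 3 9)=[0, 1, 4, 9, 6, 5, 3, 7, 8, 2]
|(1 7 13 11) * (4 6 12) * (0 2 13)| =6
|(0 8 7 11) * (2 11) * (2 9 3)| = 7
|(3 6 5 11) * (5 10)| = 5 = |(3 6 10 5 11)|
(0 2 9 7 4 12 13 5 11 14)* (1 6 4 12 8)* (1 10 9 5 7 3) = [2, 6, 5, 1, 8, 11, 4, 12, 10, 3, 9, 14, 13, 7, 0] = (0 2 5 11 14)(1 6 4 8 10 9 3)(7 12 13)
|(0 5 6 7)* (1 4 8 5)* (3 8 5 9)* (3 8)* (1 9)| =8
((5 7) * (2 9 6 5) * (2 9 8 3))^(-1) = (2 3 8)(5 6 9 7)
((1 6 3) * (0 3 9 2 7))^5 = ((0 3 1 6 9 2 7))^5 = (0 2 6 3 7 9 1)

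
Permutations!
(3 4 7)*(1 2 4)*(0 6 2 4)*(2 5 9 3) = (0 6 5 9 3 1 4 7 2) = [6, 4, 0, 1, 7, 9, 5, 2, 8, 3]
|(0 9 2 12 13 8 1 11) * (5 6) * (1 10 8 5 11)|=8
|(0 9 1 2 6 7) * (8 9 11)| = |(0 11 8 9 1 2 6 7)| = 8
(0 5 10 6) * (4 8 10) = [5, 1, 2, 3, 8, 4, 0, 7, 10, 9, 6] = (0 5 4 8 10 6)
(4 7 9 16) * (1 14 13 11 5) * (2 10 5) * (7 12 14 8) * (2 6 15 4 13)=(1 8 7 9 16 13 11 6 15 4 12 14 2 10 5)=[0, 8, 10, 3, 12, 1, 15, 9, 7, 16, 5, 6, 14, 11, 2, 4, 13]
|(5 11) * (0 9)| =|(0 9)(5 11)| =2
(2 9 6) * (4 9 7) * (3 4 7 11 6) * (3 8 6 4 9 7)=(2 11 4 7 3 9 8 6)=[0, 1, 11, 9, 7, 5, 2, 3, 6, 8, 10, 4]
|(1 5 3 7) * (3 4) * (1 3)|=|(1 5 4)(3 7)|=6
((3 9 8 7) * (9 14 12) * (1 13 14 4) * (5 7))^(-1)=(1 4 3 7 5 8 9 12 14 13)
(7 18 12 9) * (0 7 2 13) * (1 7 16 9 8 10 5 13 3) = (0 16 9 2 3 1 7 18 12 8 10 5 13) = [16, 7, 3, 1, 4, 13, 6, 18, 10, 2, 5, 11, 8, 0, 14, 15, 9, 17, 12]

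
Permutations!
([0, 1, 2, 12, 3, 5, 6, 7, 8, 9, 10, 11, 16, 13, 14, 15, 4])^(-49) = [0, 1, 2, 4, 16, 5, 6, 7, 8, 9, 10, 11, 3, 13, 14, 15, 12]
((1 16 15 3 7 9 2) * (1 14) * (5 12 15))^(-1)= (1 14 2 9 7 3 15 12 5 16)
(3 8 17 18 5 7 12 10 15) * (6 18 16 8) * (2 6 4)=(2 6 18 5 7 12 10 15 3 4)(8 17 16)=[0, 1, 6, 4, 2, 7, 18, 12, 17, 9, 15, 11, 10, 13, 14, 3, 8, 16, 5]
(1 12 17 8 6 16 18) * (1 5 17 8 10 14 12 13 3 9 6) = (1 13 3 9 6 16 18 5 17 10 14 12 8) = [0, 13, 2, 9, 4, 17, 16, 7, 1, 6, 14, 11, 8, 3, 12, 15, 18, 10, 5]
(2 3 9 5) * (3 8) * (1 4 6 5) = (1 4 6 5 2 8 3 9) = [0, 4, 8, 9, 6, 2, 5, 7, 3, 1]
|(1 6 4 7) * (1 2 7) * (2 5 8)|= |(1 6 4)(2 7 5 8)|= 12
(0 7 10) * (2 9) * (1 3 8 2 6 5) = (0 7 10)(1 3 8 2 9 6 5) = [7, 3, 9, 8, 4, 1, 5, 10, 2, 6, 0]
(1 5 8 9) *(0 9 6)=(0 9 1 5 8 6)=[9, 5, 2, 3, 4, 8, 0, 7, 6, 1]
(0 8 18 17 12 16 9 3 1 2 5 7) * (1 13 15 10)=(0 8 18 17 12 16 9 3 13 15 10 1 2 5 7)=[8, 2, 5, 13, 4, 7, 6, 0, 18, 3, 1, 11, 16, 15, 14, 10, 9, 12, 17]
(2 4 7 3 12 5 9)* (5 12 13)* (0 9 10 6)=(0 9 2 4 7 3 13 5 10 6)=[9, 1, 4, 13, 7, 10, 0, 3, 8, 2, 6, 11, 12, 5]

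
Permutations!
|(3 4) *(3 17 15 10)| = 5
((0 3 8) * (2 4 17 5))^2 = ((0 3 8)(2 4 17 5))^2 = (0 8 3)(2 17)(4 5)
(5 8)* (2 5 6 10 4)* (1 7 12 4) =(1 7 12 4 2 5 8 6 10) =[0, 7, 5, 3, 2, 8, 10, 12, 6, 9, 1, 11, 4]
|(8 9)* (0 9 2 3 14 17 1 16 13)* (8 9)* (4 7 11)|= |(0 8 2 3 14 17 1 16 13)(4 7 11)|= 9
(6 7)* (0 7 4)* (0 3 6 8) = (0 7 8)(3 6 4) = [7, 1, 2, 6, 3, 5, 4, 8, 0]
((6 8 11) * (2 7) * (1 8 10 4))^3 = ((1 8 11 6 10 4)(2 7))^3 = (1 6)(2 7)(4 11)(8 10)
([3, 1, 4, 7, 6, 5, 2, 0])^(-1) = (0 7 3)(2 6 4)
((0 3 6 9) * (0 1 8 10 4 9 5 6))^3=(0 3)(1 4 8 9 10)(5 6)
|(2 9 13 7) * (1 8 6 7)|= 7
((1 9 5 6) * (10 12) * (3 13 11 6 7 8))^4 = (1 8 6 7 11 5 13 9 3)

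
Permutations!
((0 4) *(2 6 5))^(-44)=((0 4)(2 6 5))^(-44)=(2 6 5)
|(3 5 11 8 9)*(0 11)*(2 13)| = 6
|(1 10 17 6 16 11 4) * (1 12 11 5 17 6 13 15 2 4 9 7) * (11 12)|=13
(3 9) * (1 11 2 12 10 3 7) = (1 11 2 12 10 3 9 7) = [0, 11, 12, 9, 4, 5, 6, 1, 8, 7, 3, 2, 10]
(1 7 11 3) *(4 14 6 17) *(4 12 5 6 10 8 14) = (1 7 11 3)(5 6 17 12)(8 14 10) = [0, 7, 2, 1, 4, 6, 17, 11, 14, 9, 8, 3, 5, 13, 10, 15, 16, 12]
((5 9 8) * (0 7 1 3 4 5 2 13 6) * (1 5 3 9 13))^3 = ((0 7 5 13 6)(1 9 8 2)(3 4))^3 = (0 13 7 6 5)(1 2 8 9)(3 4)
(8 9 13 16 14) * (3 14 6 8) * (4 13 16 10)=(3 14)(4 13 10)(6 8 9 16)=[0, 1, 2, 14, 13, 5, 8, 7, 9, 16, 4, 11, 12, 10, 3, 15, 6]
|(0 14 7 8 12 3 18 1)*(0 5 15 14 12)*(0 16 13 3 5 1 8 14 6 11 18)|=22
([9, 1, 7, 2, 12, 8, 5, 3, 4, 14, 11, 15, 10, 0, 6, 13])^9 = (0 11 4 6)(5 9 15 12)(8 14 13 10)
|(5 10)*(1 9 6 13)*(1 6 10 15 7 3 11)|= 8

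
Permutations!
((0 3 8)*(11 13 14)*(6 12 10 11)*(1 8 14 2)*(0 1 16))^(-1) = ((0 3 14 6 12 10 11 13 2 16)(1 8))^(-1) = (0 16 2 13 11 10 12 6 14 3)(1 8)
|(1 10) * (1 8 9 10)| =3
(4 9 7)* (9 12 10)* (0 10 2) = (0 10 9 7 4 12 2) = [10, 1, 0, 3, 12, 5, 6, 4, 8, 7, 9, 11, 2]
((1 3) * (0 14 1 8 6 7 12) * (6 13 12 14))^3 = (0 14 8)(1 13 6)(3 12 7)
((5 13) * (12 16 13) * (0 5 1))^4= (0 13 12)(1 16 5)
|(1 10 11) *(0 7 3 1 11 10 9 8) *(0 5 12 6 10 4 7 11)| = 10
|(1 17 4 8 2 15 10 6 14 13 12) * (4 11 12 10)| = |(1 17 11 12)(2 15 4 8)(6 14 13 10)| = 4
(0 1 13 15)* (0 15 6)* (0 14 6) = [1, 13, 2, 3, 4, 5, 14, 7, 8, 9, 10, 11, 12, 0, 6, 15] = (15)(0 1 13)(6 14)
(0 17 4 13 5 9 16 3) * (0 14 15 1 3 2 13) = (0 17 4)(1 3 14 15)(2 13 5 9 16) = [17, 3, 13, 14, 0, 9, 6, 7, 8, 16, 10, 11, 12, 5, 15, 1, 2, 4]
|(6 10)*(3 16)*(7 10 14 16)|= 6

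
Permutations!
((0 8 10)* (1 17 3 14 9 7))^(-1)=((0 8 10)(1 17 3 14 9 7))^(-1)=(0 10 8)(1 7 9 14 3 17)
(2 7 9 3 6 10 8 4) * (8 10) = (10)(2 7 9 3 6 8 4) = [0, 1, 7, 6, 2, 5, 8, 9, 4, 3, 10]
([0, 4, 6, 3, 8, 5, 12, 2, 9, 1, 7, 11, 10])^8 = (2 10 6 7 12)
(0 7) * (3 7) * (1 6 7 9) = (0 3 9 1 6 7) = [3, 6, 2, 9, 4, 5, 7, 0, 8, 1]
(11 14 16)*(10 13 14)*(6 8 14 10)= (6 8 14 16 11)(10 13)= [0, 1, 2, 3, 4, 5, 8, 7, 14, 9, 13, 6, 12, 10, 16, 15, 11]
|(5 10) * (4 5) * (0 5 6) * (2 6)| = 6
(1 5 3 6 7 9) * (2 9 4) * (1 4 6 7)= [0, 5, 9, 7, 2, 3, 1, 6, 8, 4]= (1 5 3 7 6)(2 9 4)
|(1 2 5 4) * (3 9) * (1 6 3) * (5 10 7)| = 9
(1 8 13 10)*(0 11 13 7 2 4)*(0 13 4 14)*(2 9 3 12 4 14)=(0 11 14)(1 8 7 9 3 12 4 13 10)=[11, 8, 2, 12, 13, 5, 6, 9, 7, 3, 1, 14, 4, 10, 0]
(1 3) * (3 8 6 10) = [0, 8, 2, 1, 4, 5, 10, 7, 6, 9, 3] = (1 8 6 10 3)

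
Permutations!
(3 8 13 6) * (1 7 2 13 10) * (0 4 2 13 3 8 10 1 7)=[4, 0, 3, 10, 2, 5, 8, 13, 1, 9, 7, 11, 12, 6]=(0 4 2 3 10 7 13 6 8 1)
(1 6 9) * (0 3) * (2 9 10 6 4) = [3, 4, 9, 0, 2, 5, 10, 7, 8, 1, 6] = (0 3)(1 4 2 9)(6 10)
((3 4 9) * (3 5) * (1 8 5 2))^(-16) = (1 9 3 8 2 4 5)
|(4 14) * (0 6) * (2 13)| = 2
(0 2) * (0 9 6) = [2, 1, 9, 3, 4, 5, 0, 7, 8, 6] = (0 2 9 6)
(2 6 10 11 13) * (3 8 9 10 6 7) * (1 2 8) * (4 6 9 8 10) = (1 2 7 3)(4 6 9)(10 11 13) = [0, 2, 7, 1, 6, 5, 9, 3, 8, 4, 11, 13, 12, 10]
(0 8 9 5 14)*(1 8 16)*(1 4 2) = [16, 8, 1, 3, 2, 14, 6, 7, 9, 5, 10, 11, 12, 13, 0, 15, 4] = (0 16 4 2 1 8 9 5 14)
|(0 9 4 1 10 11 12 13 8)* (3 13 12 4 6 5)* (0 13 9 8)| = |(0 8 13)(1 10 11 4)(3 9 6 5)| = 12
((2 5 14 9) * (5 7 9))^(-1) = (2 9 7)(5 14)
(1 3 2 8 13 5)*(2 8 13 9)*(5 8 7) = (1 3 7 5)(2 13 8 9) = [0, 3, 13, 7, 4, 1, 6, 5, 9, 2, 10, 11, 12, 8]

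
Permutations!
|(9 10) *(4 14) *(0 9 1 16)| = 10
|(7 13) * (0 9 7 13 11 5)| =5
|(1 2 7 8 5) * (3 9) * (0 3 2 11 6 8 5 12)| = 11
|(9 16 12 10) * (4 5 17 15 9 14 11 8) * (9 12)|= 18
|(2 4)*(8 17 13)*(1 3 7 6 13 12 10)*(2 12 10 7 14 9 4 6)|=13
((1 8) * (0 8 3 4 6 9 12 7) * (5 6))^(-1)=((0 8 1 3 4 5 6 9 12 7))^(-1)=(0 7 12 9 6 5 4 3 1 8)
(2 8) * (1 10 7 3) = (1 10 7 3)(2 8) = [0, 10, 8, 1, 4, 5, 6, 3, 2, 9, 7]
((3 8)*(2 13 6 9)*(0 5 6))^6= (13)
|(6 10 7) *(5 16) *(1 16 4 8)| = |(1 16 5 4 8)(6 10 7)| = 15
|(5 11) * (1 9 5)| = |(1 9 5 11)| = 4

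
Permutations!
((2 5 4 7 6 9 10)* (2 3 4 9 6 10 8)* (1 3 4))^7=(1 3)(2 8 9 5)(4 7 10)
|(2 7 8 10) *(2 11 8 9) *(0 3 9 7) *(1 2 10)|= |(0 3 9 10 11 8 1 2)|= 8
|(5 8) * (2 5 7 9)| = 5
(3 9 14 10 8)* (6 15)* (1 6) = [0, 6, 2, 9, 4, 5, 15, 7, 3, 14, 8, 11, 12, 13, 10, 1] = (1 6 15)(3 9 14 10 8)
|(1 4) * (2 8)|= 2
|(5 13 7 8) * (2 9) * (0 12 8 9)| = 8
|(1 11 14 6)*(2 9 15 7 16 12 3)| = |(1 11 14 6)(2 9 15 7 16 12 3)| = 28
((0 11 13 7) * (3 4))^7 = (0 7 13 11)(3 4)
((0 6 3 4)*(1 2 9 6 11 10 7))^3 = (0 7 9 4 10 2 3 11 1 6)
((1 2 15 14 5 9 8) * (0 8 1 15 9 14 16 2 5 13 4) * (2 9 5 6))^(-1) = (0 4 13 14 5 2 6 1 9 16 15 8)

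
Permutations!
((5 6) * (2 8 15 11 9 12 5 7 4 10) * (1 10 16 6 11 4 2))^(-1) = ((1 10)(2 8 15 4 16 6 7)(5 11 9 12))^(-1) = (1 10)(2 7 6 16 4 15 8)(5 12 9 11)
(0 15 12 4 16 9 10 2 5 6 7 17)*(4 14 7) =[15, 1, 5, 3, 16, 6, 4, 17, 8, 10, 2, 11, 14, 13, 7, 12, 9, 0] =(0 15 12 14 7 17)(2 5 6 4 16 9 10)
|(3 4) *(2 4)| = 3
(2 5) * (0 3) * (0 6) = [3, 1, 5, 6, 4, 2, 0] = (0 3 6)(2 5)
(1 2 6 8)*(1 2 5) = (1 5)(2 6 8) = [0, 5, 6, 3, 4, 1, 8, 7, 2]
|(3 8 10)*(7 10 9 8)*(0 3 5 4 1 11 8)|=10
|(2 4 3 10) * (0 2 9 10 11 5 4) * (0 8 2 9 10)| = |(0 9)(2 8)(3 11 5 4)| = 4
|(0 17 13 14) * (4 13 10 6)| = 7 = |(0 17 10 6 4 13 14)|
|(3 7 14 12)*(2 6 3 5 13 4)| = 9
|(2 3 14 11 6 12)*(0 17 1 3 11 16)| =12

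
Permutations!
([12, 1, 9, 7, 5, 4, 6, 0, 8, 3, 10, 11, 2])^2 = [2, 1, 3, 0, 4, 5, 6, 12, 8, 7, 10, 11, 9]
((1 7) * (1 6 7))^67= (6 7)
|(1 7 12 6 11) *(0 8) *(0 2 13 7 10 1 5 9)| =|(0 8 2 13 7 12 6 11 5 9)(1 10)| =10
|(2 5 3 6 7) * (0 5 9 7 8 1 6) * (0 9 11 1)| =10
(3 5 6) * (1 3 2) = (1 3 5 6 2) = [0, 3, 1, 5, 4, 6, 2]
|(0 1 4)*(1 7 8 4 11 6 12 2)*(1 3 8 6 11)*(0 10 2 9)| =|(0 7 6 12 9)(2 3 8 4 10)| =5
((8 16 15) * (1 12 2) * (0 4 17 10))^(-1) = (0 10 17 4)(1 2 12)(8 15 16)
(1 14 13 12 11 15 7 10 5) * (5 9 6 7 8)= (1 14 13 12 11 15 8 5)(6 7 10 9)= [0, 14, 2, 3, 4, 1, 7, 10, 5, 6, 9, 15, 11, 12, 13, 8]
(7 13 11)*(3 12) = (3 12)(7 13 11) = [0, 1, 2, 12, 4, 5, 6, 13, 8, 9, 10, 7, 3, 11]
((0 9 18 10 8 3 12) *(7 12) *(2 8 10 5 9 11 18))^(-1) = (0 12 7 3 8 2 9 5 18 11)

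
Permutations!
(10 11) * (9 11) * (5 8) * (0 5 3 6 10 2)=(0 5 8 3 6 10 9 11 2)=[5, 1, 0, 6, 4, 8, 10, 7, 3, 11, 9, 2]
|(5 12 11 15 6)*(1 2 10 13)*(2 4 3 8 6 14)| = 13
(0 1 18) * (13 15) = (0 1 18)(13 15) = [1, 18, 2, 3, 4, 5, 6, 7, 8, 9, 10, 11, 12, 15, 14, 13, 16, 17, 0]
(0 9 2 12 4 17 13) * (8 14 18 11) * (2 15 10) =[9, 1, 12, 3, 17, 5, 6, 7, 14, 15, 2, 8, 4, 0, 18, 10, 16, 13, 11] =(0 9 15 10 2 12 4 17 13)(8 14 18 11)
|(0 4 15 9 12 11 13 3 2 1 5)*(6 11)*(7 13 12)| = 30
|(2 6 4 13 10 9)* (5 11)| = |(2 6 4 13 10 9)(5 11)| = 6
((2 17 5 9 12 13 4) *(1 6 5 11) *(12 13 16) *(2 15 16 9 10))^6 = ((1 6 5 10 2 17 11)(4 15 16 12 9 13))^6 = (1 11 17 2 10 5 6)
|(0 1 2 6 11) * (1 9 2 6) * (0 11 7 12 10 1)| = 15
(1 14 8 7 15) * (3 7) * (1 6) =(1 14 8 3 7 15 6) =[0, 14, 2, 7, 4, 5, 1, 15, 3, 9, 10, 11, 12, 13, 8, 6]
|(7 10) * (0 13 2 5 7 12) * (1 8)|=14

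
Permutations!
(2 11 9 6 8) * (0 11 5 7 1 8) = (0 11 9 6)(1 8 2 5 7) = [11, 8, 5, 3, 4, 7, 0, 1, 2, 6, 10, 9]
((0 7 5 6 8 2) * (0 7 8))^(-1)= ((0 8 2 7 5 6))^(-1)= (0 6 5 7 2 8)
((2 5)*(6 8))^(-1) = (2 5)(6 8)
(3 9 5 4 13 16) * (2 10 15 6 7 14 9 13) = (2 10 15 6 7 14 9 5 4)(3 13 16) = [0, 1, 10, 13, 2, 4, 7, 14, 8, 5, 15, 11, 12, 16, 9, 6, 3]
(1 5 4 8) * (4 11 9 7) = (1 5 11 9 7 4 8) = [0, 5, 2, 3, 8, 11, 6, 4, 1, 7, 10, 9]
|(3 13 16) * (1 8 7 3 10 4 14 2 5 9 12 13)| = 36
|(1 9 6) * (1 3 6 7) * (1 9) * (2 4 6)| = 4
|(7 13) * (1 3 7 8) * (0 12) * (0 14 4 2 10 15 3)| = |(0 12 14 4 2 10 15 3 7 13 8 1)| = 12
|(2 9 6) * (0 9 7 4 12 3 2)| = 15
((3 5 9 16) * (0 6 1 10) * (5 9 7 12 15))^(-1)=(0 10 1 6)(3 16 9)(5 15 12 7)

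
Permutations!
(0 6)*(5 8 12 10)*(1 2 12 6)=(0 1 2 12 10 5 8 6)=[1, 2, 12, 3, 4, 8, 0, 7, 6, 9, 5, 11, 10]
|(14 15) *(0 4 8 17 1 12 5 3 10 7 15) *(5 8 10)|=12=|(0 4 10 7 15 14)(1 12 8 17)(3 5)|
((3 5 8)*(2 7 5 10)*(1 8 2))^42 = (1 3)(8 10)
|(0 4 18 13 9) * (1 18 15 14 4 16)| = 6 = |(0 16 1 18 13 9)(4 15 14)|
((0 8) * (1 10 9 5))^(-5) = ((0 8)(1 10 9 5))^(-5) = (0 8)(1 5 9 10)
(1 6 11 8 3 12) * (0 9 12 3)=(0 9 12 1 6 11 8)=[9, 6, 2, 3, 4, 5, 11, 7, 0, 12, 10, 8, 1]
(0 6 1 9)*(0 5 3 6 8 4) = (0 8 4)(1 9 5 3 6) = [8, 9, 2, 6, 0, 3, 1, 7, 4, 5]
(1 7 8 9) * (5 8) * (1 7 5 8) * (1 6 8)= (1 5 6 8 9 7)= [0, 5, 2, 3, 4, 6, 8, 1, 9, 7]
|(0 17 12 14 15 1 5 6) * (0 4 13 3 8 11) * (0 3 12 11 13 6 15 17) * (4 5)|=35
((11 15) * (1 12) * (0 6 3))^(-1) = (0 3 6)(1 12)(11 15)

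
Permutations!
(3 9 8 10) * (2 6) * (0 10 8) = (0 10 3 9)(2 6) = [10, 1, 6, 9, 4, 5, 2, 7, 8, 0, 3]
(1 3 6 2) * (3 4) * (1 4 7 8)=(1 7 8)(2 4 3 6)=[0, 7, 4, 6, 3, 5, 2, 8, 1]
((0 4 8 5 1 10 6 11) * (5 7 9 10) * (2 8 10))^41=(0 4 10 6 11)(1 5)(2 8 7 9)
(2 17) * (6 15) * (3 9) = [0, 1, 17, 9, 4, 5, 15, 7, 8, 3, 10, 11, 12, 13, 14, 6, 16, 2] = (2 17)(3 9)(6 15)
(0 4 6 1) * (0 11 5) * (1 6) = (0 4 1 11 5) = [4, 11, 2, 3, 1, 0, 6, 7, 8, 9, 10, 5]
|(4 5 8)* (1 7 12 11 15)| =|(1 7 12 11 15)(4 5 8)| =15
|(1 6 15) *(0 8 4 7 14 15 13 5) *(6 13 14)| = |(0 8 4 7 6 14 15 1 13 5)| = 10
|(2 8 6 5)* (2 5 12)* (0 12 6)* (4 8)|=|(0 12 2 4 8)|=5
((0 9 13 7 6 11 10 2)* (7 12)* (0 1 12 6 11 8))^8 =(0 6 9 8 13)(1 7 10)(2 12 11)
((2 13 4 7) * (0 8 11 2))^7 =(13)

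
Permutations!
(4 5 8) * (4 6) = (4 5 8 6) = [0, 1, 2, 3, 5, 8, 4, 7, 6]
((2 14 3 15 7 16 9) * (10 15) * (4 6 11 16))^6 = (2 4 14 6 3 11 10 16 15 9 7) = ((2 14 3 10 15 7 4 6 11 16 9))^6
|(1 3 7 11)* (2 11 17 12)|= |(1 3 7 17 12 2 11)|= 7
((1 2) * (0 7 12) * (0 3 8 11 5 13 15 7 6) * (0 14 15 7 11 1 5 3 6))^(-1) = (1 8 3 11 15 14 6 12 7 13 5 2)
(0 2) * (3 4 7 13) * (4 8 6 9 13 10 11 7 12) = (0 2)(3 8 6 9 13)(4 12)(7 10 11) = [2, 1, 0, 8, 12, 5, 9, 10, 6, 13, 11, 7, 4, 3]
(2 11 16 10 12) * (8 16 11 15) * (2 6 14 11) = (2 15 8 16 10 12 6 14 11) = [0, 1, 15, 3, 4, 5, 14, 7, 16, 9, 12, 2, 6, 13, 11, 8, 10]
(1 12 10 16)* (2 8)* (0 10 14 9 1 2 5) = [10, 12, 8, 3, 4, 0, 6, 7, 5, 1, 16, 11, 14, 13, 9, 15, 2] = (0 10 16 2 8 5)(1 12 14 9)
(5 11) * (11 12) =(5 12 11) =[0, 1, 2, 3, 4, 12, 6, 7, 8, 9, 10, 5, 11]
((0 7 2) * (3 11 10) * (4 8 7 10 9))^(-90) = ((0 10 3 11 9 4 8 7 2))^(-90) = (11)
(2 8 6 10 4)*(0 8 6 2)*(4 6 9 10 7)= (0 8 2 9 10 6 7 4)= [8, 1, 9, 3, 0, 5, 7, 4, 2, 10, 6]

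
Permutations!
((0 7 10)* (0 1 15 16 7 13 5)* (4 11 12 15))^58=((0 13 5)(1 4 11 12 15 16 7 10))^58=(0 13 5)(1 11 15 7)(4 12 16 10)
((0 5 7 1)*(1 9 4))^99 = (0 9)(1 7)(4 5)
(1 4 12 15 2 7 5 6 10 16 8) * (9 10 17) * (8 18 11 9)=(1 4 12 15 2 7 5 6 17 8)(9 10 16 18 11)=[0, 4, 7, 3, 12, 6, 17, 5, 1, 10, 16, 9, 15, 13, 14, 2, 18, 8, 11]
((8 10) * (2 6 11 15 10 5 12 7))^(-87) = ((2 6 11 15 10 8 5 12 7))^(-87) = (2 15 5)(6 10 12)(7 11 8)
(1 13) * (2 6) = (1 13)(2 6) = [0, 13, 6, 3, 4, 5, 2, 7, 8, 9, 10, 11, 12, 1]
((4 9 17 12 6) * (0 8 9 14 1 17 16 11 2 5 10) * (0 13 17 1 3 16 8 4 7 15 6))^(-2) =(0 17 10 2 16 14)(3 4 12 13 5 11)(6 7 15)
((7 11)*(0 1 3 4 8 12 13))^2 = ((0 1 3 4 8 12 13)(7 11))^2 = (0 3 8 13 1 4 12)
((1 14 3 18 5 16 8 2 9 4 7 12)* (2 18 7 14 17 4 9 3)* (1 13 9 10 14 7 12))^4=((1 17 4 7)(2 3 12 13 9 10 14)(5 16 8 18))^4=(18)(2 9 3 10 12 14 13)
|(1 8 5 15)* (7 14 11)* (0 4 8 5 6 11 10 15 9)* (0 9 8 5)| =11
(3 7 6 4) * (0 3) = (0 3 7 6 4) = [3, 1, 2, 7, 0, 5, 4, 6]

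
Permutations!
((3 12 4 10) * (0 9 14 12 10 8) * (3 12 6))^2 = (0 14 3 12 8 9 6 10 4)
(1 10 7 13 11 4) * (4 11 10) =(1 4)(7 13 10) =[0, 4, 2, 3, 1, 5, 6, 13, 8, 9, 7, 11, 12, 10]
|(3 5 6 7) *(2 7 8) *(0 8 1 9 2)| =14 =|(0 8)(1 9 2 7 3 5 6)|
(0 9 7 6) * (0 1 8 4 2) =(0 9 7 6 1 8 4 2) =[9, 8, 0, 3, 2, 5, 1, 6, 4, 7]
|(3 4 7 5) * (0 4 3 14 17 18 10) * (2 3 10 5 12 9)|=8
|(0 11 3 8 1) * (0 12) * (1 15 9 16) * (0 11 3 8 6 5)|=28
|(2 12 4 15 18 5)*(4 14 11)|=|(2 12 14 11 4 15 18 5)|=8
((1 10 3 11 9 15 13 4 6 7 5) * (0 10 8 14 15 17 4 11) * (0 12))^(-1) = (0 12 3 10)(1 5 7 6 4 17 9 11 13 15 14 8)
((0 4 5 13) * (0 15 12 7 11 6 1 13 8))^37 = (0 4 5 8)(1 15 7 6 13 12 11)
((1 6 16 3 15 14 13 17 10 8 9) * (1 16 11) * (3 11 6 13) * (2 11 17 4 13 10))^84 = ((1 10 8 9 16 17 2 11)(3 15 14)(4 13))^84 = (1 16)(2 8)(9 11)(10 17)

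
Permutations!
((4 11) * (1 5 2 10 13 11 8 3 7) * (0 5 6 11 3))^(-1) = (0 8 4 11 6 1 7 3 13 10 2 5)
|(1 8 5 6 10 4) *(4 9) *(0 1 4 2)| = 8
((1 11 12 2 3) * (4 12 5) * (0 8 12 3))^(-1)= ((0 8 12 2)(1 11 5 4 3))^(-1)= (0 2 12 8)(1 3 4 5 11)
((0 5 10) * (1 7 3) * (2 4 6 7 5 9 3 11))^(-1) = ((0 9 3 1 5 10)(2 4 6 7 11))^(-1) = (0 10 5 1 3 9)(2 11 7 6 4)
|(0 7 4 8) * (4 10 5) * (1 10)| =7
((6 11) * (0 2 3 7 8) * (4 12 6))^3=((0 2 3 7 8)(4 12 6 11))^3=(0 7 2 8 3)(4 11 6 12)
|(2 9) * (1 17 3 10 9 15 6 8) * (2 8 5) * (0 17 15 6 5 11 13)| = 13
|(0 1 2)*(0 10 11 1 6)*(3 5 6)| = 4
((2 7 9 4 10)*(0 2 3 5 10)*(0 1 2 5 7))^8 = (0 2 1 4 9 7 3 10 5)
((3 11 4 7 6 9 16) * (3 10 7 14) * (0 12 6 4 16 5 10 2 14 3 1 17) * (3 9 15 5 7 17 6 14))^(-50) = ((0 12 14 1 6 15 5 10 17)(2 3 11 16)(4 9 7))^(-50) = (0 6 17 1 10 14 5 12 15)(2 11)(3 16)(4 9 7)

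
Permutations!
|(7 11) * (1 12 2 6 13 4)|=|(1 12 2 6 13 4)(7 11)|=6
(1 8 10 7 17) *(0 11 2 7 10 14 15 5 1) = (0 11 2 7 17)(1 8 14 15 5) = [11, 8, 7, 3, 4, 1, 6, 17, 14, 9, 10, 2, 12, 13, 15, 5, 16, 0]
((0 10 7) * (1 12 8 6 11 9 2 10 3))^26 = (0 8 2 3 6 10 1 11 7 12 9)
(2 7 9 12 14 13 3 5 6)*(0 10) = (0 10)(2 7 9 12 14 13 3 5 6) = [10, 1, 7, 5, 4, 6, 2, 9, 8, 12, 0, 11, 14, 3, 13]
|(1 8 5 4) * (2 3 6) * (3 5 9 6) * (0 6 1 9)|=8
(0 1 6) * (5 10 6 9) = (0 1 9 5 10 6) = [1, 9, 2, 3, 4, 10, 0, 7, 8, 5, 6]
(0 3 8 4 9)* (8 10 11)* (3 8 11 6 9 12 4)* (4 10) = [8, 1, 2, 4, 12, 5, 9, 7, 3, 0, 6, 11, 10] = (0 8 3 4 12 10 6 9)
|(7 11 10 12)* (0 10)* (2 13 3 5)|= 20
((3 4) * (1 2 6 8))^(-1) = (1 8 6 2)(3 4)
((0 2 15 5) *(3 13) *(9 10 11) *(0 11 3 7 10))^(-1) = (0 9 11 5 15 2)(3 10 7 13)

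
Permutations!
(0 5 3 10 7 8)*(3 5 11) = (0 11 3 10 7 8) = [11, 1, 2, 10, 4, 5, 6, 8, 0, 9, 7, 3]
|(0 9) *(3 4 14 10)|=4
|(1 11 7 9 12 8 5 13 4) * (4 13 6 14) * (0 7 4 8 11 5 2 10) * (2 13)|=14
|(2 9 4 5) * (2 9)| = 3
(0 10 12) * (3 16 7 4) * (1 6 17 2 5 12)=(0 10 1 6 17 2 5 12)(3 16 7 4)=[10, 6, 5, 16, 3, 12, 17, 4, 8, 9, 1, 11, 0, 13, 14, 15, 7, 2]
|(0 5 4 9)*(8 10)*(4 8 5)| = 3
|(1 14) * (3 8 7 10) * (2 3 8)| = |(1 14)(2 3)(7 10 8)| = 6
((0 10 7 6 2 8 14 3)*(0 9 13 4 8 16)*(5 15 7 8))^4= (0 3 5 2 8 13 7)(4 6 10 9 15 16 14)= ((0 10 8 14 3 9 13 4 5 15 7 6 2 16))^4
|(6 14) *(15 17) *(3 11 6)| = 4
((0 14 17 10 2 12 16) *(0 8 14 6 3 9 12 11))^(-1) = (0 11 2 10 17 14 8 16 12 9 3 6)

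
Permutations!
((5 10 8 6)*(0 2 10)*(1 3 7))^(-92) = (0 6 10)(1 3 7)(2 5 8)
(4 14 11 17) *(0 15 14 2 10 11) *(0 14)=(0 15)(2 10 11 17 4)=[15, 1, 10, 3, 2, 5, 6, 7, 8, 9, 11, 17, 12, 13, 14, 0, 16, 4]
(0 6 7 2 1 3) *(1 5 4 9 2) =(0 6 7 1 3)(2 5 4 9) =[6, 3, 5, 0, 9, 4, 7, 1, 8, 2]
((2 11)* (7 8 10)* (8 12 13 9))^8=((2 11)(7 12 13 9 8 10))^8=(7 13 8)(9 10 12)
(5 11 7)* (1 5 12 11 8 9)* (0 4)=(0 4)(1 5 8 9)(7 12 11)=[4, 5, 2, 3, 0, 8, 6, 12, 9, 1, 10, 7, 11]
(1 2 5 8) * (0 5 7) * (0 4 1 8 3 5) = (8)(1 2 7 4)(3 5) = [0, 2, 7, 5, 1, 3, 6, 4, 8]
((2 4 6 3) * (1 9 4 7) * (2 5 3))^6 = ((1 9 4 6 2 7)(3 5))^6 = (9)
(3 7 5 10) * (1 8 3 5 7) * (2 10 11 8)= (1 2 10 5 11 8 3)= [0, 2, 10, 1, 4, 11, 6, 7, 3, 9, 5, 8]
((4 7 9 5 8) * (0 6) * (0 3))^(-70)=(9)(0 3 6)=((0 6 3)(4 7 9 5 8))^(-70)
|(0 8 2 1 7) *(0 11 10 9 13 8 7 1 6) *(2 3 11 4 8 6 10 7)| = 30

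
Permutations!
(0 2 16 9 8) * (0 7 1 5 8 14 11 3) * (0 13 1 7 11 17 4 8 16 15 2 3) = (0 3 13 1 5 16 9 14 17 4 8 11)(2 15) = [3, 5, 15, 13, 8, 16, 6, 7, 11, 14, 10, 0, 12, 1, 17, 2, 9, 4]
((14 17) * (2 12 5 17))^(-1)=((2 12 5 17 14))^(-1)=(2 14 17 5 12)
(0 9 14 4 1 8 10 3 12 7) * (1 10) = [9, 8, 2, 12, 10, 5, 6, 0, 1, 14, 3, 11, 7, 13, 4] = (0 9 14 4 10 3 12 7)(1 8)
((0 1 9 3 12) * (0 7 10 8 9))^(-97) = ((0 1)(3 12 7 10 8 9))^(-97) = (0 1)(3 9 8 10 7 12)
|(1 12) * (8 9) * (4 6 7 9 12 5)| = |(1 5 4 6 7 9 8 12)| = 8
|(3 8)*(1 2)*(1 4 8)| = 5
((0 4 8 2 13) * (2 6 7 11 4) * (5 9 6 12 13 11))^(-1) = ((0 2 11 4 8 12 13)(5 9 6 7))^(-1) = (0 13 12 8 4 11 2)(5 7 6 9)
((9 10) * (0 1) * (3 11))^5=(0 1)(3 11)(9 10)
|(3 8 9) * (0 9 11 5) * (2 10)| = 6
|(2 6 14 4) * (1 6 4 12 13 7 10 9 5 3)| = 10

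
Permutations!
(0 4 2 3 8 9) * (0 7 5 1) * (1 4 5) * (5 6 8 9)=(0 6 8 5 4 2 3 9 7 1)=[6, 0, 3, 9, 2, 4, 8, 1, 5, 7]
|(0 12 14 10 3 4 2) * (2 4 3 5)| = |(0 12 14 10 5 2)| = 6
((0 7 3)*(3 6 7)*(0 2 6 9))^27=(0 6)(2 9)(3 7)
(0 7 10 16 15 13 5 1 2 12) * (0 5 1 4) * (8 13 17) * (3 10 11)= [7, 2, 12, 10, 0, 4, 6, 11, 13, 9, 16, 3, 5, 1, 14, 17, 15, 8]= (0 7 11 3 10 16 15 17 8 13 1 2 12 5 4)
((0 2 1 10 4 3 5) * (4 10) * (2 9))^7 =(10)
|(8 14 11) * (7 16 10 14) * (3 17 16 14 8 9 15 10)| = |(3 17 16)(7 14 11 9 15 10 8)| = 21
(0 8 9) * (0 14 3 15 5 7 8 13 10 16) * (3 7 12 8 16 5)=[13, 1, 2, 15, 4, 12, 6, 16, 9, 14, 5, 11, 8, 10, 7, 3, 0]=(0 13 10 5 12 8 9 14 7 16)(3 15)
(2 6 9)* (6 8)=(2 8 6 9)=[0, 1, 8, 3, 4, 5, 9, 7, 6, 2]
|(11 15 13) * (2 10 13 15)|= |(15)(2 10 13 11)|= 4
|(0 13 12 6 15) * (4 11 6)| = 7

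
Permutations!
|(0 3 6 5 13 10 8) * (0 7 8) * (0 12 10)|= |(0 3 6 5 13)(7 8)(10 12)|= 10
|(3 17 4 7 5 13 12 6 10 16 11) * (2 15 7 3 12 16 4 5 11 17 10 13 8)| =|(2 15 7 11 12 6 13 16 17 5 8)(3 10 4)| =33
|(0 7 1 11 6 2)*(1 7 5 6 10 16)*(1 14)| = 20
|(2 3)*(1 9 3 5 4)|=|(1 9 3 2 5 4)|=6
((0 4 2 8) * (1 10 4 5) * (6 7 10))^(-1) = (0 8 2 4 10 7 6 1 5)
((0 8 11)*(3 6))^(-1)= ((0 8 11)(3 6))^(-1)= (0 11 8)(3 6)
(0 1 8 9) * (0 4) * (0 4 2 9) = (0 1 8)(2 9) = [1, 8, 9, 3, 4, 5, 6, 7, 0, 2]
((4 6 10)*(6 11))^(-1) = ((4 11 6 10))^(-1) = (4 10 6 11)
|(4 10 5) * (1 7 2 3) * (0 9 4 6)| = 12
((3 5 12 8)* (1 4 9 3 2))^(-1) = (1 2 8 12 5 3 9 4) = ((1 4 9 3 5 12 8 2))^(-1)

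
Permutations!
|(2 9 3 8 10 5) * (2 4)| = |(2 9 3 8 10 5 4)| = 7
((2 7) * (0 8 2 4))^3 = ((0 8 2 7 4))^3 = (0 7 8 4 2)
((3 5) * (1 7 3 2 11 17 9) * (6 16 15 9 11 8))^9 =((1 7 3 5 2 8 6 16 15 9)(11 17))^9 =(1 9 15 16 6 8 2 5 3 7)(11 17)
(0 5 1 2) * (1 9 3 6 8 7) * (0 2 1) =(0 5 9 3 6 8 7) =[5, 1, 2, 6, 4, 9, 8, 0, 7, 3]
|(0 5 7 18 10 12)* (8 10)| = |(0 5 7 18 8 10 12)| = 7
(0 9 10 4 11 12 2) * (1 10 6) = (0 9 6 1 10 4 11 12 2) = [9, 10, 0, 3, 11, 5, 1, 7, 8, 6, 4, 12, 2]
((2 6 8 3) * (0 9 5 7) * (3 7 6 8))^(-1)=(0 7 8 2 3 6 5 9)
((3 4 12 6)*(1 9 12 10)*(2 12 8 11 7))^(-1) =(1 10 4 3 6 12 2 7 11 8 9)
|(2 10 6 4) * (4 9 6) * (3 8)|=6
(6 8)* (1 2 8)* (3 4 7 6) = (1 2 8 3 4 7 6) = [0, 2, 8, 4, 7, 5, 1, 6, 3]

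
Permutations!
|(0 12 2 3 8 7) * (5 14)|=6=|(0 12 2 3 8 7)(5 14)|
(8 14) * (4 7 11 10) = [0, 1, 2, 3, 7, 5, 6, 11, 14, 9, 4, 10, 12, 13, 8] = (4 7 11 10)(8 14)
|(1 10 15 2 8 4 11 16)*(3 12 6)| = |(1 10 15 2 8 4 11 16)(3 12 6)| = 24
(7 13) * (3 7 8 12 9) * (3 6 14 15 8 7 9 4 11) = [0, 1, 2, 9, 11, 5, 14, 13, 12, 6, 10, 3, 4, 7, 15, 8] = (3 9 6 14 15 8 12 4 11)(7 13)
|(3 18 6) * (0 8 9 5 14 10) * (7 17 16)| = 6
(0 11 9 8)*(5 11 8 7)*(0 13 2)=(0 8 13 2)(5 11 9 7)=[8, 1, 0, 3, 4, 11, 6, 5, 13, 7, 10, 9, 12, 2]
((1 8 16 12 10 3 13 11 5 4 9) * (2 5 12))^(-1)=(1 9 4 5 2 16 8)(3 10 12 11 13)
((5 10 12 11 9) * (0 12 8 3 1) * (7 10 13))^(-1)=((0 12 11 9 5 13 7 10 8 3 1))^(-1)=(0 1 3 8 10 7 13 5 9 11 12)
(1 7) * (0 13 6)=[13, 7, 2, 3, 4, 5, 0, 1, 8, 9, 10, 11, 12, 6]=(0 13 6)(1 7)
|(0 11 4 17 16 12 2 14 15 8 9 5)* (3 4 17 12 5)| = 40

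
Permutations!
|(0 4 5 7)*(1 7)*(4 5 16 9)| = |(0 5 1 7)(4 16 9)| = 12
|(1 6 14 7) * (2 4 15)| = 12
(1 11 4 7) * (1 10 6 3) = (1 11 4 7 10 6 3) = [0, 11, 2, 1, 7, 5, 3, 10, 8, 9, 6, 4]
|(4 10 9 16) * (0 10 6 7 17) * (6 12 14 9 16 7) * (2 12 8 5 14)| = 10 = |(0 10 16 4 8 5 14 9 7 17)(2 12)|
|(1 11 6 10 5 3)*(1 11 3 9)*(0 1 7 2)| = |(0 1 3 11 6 10 5 9 7 2)| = 10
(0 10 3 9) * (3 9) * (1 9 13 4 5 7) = [10, 9, 2, 3, 5, 7, 6, 1, 8, 0, 13, 11, 12, 4] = (0 10 13 4 5 7 1 9)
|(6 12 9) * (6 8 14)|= |(6 12 9 8 14)|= 5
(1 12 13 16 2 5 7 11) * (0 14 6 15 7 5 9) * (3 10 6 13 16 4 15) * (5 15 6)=[14, 12, 9, 10, 6, 15, 3, 11, 8, 0, 5, 1, 16, 4, 13, 7, 2]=(0 14 13 4 6 3 10 5 15 7 11 1 12 16 2 9)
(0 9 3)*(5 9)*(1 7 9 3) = (0 5 3)(1 7 9) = [5, 7, 2, 0, 4, 3, 6, 9, 8, 1]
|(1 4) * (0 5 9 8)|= 4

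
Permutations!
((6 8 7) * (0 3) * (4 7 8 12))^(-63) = (0 3)(4 7 6 12) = ((0 3)(4 7 6 12))^(-63)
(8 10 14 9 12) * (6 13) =[0, 1, 2, 3, 4, 5, 13, 7, 10, 12, 14, 11, 8, 6, 9] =(6 13)(8 10 14 9 12)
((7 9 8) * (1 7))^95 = ((1 7 9 8))^95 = (1 8 9 7)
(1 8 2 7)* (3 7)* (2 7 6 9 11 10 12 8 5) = (1 5 2 3 6 9 11 10 12 8 7) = [0, 5, 3, 6, 4, 2, 9, 1, 7, 11, 12, 10, 8]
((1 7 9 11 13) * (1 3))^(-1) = ((1 7 9 11 13 3))^(-1) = (1 3 13 11 9 7)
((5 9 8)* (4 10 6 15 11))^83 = ((4 10 6 15 11)(5 9 8))^83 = (4 15 10 11 6)(5 8 9)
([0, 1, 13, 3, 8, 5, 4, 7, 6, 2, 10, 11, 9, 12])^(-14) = [0, 1, 12, 3, 8, 5, 4, 7, 6, 13, 10, 11, 2, 9]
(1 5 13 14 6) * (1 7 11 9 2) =(1 5 13 14 6 7 11 9 2) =[0, 5, 1, 3, 4, 13, 7, 11, 8, 2, 10, 9, 12, 14, 6]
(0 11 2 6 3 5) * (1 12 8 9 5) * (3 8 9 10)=(0 11 2 6 8 10 3 1 12 9 5)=[11, 12, 6, 1, 4, 0, 8, 7, 10, 5, 3, 2, 9]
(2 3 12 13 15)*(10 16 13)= [0, 1, 3, 12, 4, 5, 6, 7, 8, 9, 16, 11, 10, 15, 14, 2, 13]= (2 3 12 10 16 13 15)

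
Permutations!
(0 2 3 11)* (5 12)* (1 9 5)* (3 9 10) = [2, 10, 9, 11, 4, 12, 6, 7, 8, 5, 3, 0, 1] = (0 2 9 5 12 1 10 3 11)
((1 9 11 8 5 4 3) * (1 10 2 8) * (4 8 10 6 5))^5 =((1 9 11)(2 10)(3 6 5 8 4))^5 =(1 11 9)(2 10)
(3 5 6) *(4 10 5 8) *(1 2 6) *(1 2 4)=(1 4 10 5 2 6 3 8)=[0, 4, 6, 8, 10, 2, 3, 7, 1, 9, 5]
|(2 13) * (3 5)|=|(2 13)(3 5)|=2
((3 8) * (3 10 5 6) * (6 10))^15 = (5 10)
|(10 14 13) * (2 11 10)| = |(2 11 10 14 13)| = 5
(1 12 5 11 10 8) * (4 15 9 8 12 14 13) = (1 14 13 4 15 9 8)(5 11 10 12) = [0, 14, 2, 3, 15, 11, 6, 7, 1, 8, 12, 10, 5, 4, 13, 9]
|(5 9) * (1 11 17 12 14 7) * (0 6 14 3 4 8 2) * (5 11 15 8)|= |(0 6 14 7 1 15 8 2)(3 4 5 9 11 17 12)|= 56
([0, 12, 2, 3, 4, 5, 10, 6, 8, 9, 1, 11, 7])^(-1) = (1 10 6 7 12)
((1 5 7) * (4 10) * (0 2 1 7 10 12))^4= ((0 2 1 5 10 4 12))^4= (0 10 2 4 1 12 5)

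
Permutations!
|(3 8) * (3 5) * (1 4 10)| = |(1 4 10)(3 8 5)| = 3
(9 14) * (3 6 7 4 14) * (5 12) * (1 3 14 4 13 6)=(1 3)(5 12)(6 7 13)(9 14)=[0, 3, 2, 1, 4, 12, 7, 13, 8, 14, 10, 11, 5, 6, 9]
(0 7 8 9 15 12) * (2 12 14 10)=[7, 1, 12, 3, 4, 5, 6, 8, 9, 15, 2, 11, 0, 13, 10, 14]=(0 7 8 9 15 14 10 2 12)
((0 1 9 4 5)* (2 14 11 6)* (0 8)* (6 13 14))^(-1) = (0 8 5 4 9 1)(2 6)(11 14 13)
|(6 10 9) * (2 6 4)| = 5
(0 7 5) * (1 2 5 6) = (0 7 6 1 2 5) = [7, 2, 5, 3, 4, 0, 1, 6]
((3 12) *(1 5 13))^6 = (13)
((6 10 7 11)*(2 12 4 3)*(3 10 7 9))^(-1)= ((2 12 4 10 9 3)(6 7 11))^(-1)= (2 3 9 10 4 12)(6 11 7)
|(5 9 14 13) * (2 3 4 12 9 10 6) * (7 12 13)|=28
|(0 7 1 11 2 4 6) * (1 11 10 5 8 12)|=30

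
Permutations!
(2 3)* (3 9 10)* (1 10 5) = [0, 10, 9, 2, 4, 1, 6, 7, 8, 5, 3] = (1 10 3 2 9 5)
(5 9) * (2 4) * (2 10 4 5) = [0, 1, 5, 3, 10, 9, 6, 7, 8, 2, 4] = (2 5 9)(4 10)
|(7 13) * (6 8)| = 2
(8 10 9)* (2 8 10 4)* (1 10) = (1 10 9)(2 8 4) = [0, 10, 8, 3, 2, 5, 6, 7, 4, 1, 9]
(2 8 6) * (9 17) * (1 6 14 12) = (1 6 2 8 14 12)(9 17) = [0, 6, 8, 3, 4, 5, 2, 7, 14, 17, 10, 11, 1, 13, 12, 15, 16, 9]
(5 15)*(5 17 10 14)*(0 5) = (0 5 15 17 10 14) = [5, 1, 2, 3, 4, 15, 6, 7, 8, 9, 14, 11, 12, 13, 0, 17, 16, 10]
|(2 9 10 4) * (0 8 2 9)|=|(0 8 2)(4 9 10)|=3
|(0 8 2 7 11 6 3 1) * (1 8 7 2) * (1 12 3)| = 15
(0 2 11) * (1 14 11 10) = [2, 14, 10, 3, 4, 5, 6, 7, 8, 9, 1, 0, 12, 13, 11] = (0 2 10 1 14 11)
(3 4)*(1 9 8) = [0, 9, 2, 4, 3, 5, 6, 7, 1, 8] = (1 9 8)(3 4)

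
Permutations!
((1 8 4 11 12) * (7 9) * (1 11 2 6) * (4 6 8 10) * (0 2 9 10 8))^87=(0 2)(4 10 7 9)(11 12)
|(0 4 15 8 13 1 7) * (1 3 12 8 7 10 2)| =12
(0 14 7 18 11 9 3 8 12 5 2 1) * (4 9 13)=[14, 0, 1, 8, 9, 2, 6, 18, 12, 3, 10, 13, 5, 4, 7, 15, 16, 17, 11]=(0 14 7 18 11 13 4 9 3 8 12 5 2 1)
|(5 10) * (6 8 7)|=|(5 10)(6 8 7)|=6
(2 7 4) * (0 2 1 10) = (0 2 7 4 1 10) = [2, 10, 7, 3, 1, 5, 6, 4, 8, 9, 0]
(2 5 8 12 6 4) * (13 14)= [0, 1, 5, 3, 2, 8, 4, 7, 12, 9, 10, 11, 6, 14, 13]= (2 5 8 12 6 4)(13 14)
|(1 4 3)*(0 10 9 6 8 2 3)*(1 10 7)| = 12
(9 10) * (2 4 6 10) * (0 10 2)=(0 10 9)(2 4 6)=[10, 1, 4, 3, 6, 5, 2, 7, 8, 0, 9]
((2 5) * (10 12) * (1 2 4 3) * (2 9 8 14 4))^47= (1 3 4 14 8 9)(2 5)(10 12)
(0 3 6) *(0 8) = (0 3 6 8) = [3, 1, 2, 6, 4, 5, 8, 7, 0]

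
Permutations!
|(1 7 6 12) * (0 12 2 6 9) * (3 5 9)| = |(0 12 1 7 3 5 9)(2 6)| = 14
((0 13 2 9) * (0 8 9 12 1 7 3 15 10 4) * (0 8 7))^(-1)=(0 1 12 2 13)(3 7 9 8 4 10 15)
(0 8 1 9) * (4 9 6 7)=(0 8 1 6 7 4 9)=[8, 6, 2, 3, 9, 5, 7, 4, 1, 0]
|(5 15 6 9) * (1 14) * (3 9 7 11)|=14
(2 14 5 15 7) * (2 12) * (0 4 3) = (0 4 3)(2 14 5 15 7 12) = [4, 1, 14, 0, 3, 15, 6, 12, 8, 9, 10, 11, 2, 13, 5, 7]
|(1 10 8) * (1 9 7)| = 5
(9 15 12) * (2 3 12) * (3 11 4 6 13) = (2 11 4 6 13 3 12 9 15) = [0, 1, 11, 12, 6, 5, 13, 7, 8, 15, 10, 4, 9, 3, 14, 2]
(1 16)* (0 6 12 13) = (0 6 12 13)(1 16) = [6, 16, 2, 3, 4, 5, 12, 7, 8, 9, 10, 11, 13, 0, 14, 15, 1]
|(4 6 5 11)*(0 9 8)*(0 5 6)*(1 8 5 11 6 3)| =9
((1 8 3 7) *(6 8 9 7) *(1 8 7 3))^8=(1 3 7)(6 8 9)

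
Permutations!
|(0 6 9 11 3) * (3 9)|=6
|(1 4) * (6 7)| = |(1 4)(6 7)| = 2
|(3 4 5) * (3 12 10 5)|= 6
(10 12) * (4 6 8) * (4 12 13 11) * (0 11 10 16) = (0 11 4 6 8 12 16)(10 13) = [11, 1, 2, 3, 6, 5, 8, 7, 12, 9, 13, 4, 16, 10, 14, 15, 0]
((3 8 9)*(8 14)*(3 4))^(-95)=((3 14 8 9 4))^(-95)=(14)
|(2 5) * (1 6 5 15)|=5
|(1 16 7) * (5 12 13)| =3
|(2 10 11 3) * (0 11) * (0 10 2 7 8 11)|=4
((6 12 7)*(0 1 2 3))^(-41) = (0 3 2 1)(6 12 7)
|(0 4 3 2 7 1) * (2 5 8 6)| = |(0 4 3 5 8 6 2 7 1)| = 9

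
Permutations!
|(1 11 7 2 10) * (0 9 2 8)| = 8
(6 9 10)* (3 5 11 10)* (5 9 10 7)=(3 9)(5 11 7)(6 10)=[0, 1, 2, 9, 4, 11, 10, 5, 8, 3, 6, 7]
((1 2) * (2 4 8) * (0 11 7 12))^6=((0 11 7 12)(1 4 8 2))^6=(0 7)(1 8)(2 4)(11 12)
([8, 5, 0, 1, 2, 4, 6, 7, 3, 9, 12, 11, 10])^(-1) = (0 2 4 5 1 3 8)(10 12)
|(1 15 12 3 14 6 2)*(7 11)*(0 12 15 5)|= |(15)(0 12 3 14 6 2 1 5)(7 11)|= 8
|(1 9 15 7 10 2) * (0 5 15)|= |(0 5 15 7 10 2 1 9)|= 8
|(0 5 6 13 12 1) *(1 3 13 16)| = |(0 5 6 16 1)(3 13 12)| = 15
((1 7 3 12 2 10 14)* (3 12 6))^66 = ((1 7 12 2 10 14)(3 6))^66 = (14)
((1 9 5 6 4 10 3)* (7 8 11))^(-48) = (11)(1 9 5 6 4 10 3)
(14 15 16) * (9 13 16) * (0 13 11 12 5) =(0 13 16 14 15 9 11 12 5) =[13, 1, 2, 3, 4, 0, 6, 7, 8, 11, 10, 12, 5, 16, 15, 9, 14]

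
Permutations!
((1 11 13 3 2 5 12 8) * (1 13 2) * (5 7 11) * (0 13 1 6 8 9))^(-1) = ((0 13 3 6 8 1 5 12 9)(2 7 11))^(-1) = (0 9 12 5 1 8 6 3 13)(2 11 7)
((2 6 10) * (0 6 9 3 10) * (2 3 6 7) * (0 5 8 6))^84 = ((0 7 2 9)(3 10)(5 8 6))^84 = (10)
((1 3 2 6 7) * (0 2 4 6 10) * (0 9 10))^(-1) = ((0 2)(1 3 4 6 7)(9 10))^(-1) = (0 2)(1 7 6 4 3)(9 10)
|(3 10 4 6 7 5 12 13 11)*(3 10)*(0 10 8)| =|(0 10 4 6 7 5 12 13 11 8)| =10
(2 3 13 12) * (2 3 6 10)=(2 6 10)(3 13 12)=[0, 1, 6, 13, 4, 5, 10, 7, 8, 9, 2, 11, 3, 12]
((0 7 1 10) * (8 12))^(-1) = (0 10 1 7)(8 12) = ((0 7 1 10)(8 12))^(-1)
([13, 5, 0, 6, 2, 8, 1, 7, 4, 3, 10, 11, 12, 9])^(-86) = (0 6 4 9 5)(1 2 3 8 13)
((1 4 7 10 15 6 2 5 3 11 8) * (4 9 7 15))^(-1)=(1 8 11 3 5 2 6 15 4 10 7 9)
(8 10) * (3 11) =(3 11)(8 10) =[0, 1, 2, 11, 4, 5, 6, 7, 10, 9, 8, 3]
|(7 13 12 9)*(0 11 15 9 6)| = |(0 11 15 9 7 13 12 6)| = 8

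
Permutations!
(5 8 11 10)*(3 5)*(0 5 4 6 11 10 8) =(0 5)(3 4 6 11 8 10) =[5, 1, 2, 4, 6, 0, 11, 7, 10, 9, 3, 8]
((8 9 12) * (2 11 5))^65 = (2 5 11)(8 12 9)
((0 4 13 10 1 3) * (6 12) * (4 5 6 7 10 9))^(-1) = ((0 5 6 12 7 10 1 3)(4 13 9))^(-1) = (0 3 1 10 7 12 6 5)(4 9 13)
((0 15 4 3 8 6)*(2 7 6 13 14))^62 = (0 4 8 14 7)(2 6 15 3 13) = ((0 15 4 3 8 13 14 2 7 6))^62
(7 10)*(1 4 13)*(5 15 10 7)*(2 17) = [0, 4, 17, 3, 13, 15, 6, 7, 8, 9, 5, 11, 12, 1, 14, 10, 16, 2] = (1 4 13)(2 17)(5 15 10)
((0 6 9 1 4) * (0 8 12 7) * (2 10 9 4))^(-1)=((0 6 4 8 12 7)(1 2 10 9))^(-1)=(0 7 12 8 4 6)(1 9 10 2)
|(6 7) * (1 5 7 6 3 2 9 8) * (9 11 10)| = 9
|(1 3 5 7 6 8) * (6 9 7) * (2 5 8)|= 6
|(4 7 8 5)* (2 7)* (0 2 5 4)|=|(0 2 7 8 4 5)|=6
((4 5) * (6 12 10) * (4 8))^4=(4 5 8)(6 12 10)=((4 5 8)(6 12 10))^4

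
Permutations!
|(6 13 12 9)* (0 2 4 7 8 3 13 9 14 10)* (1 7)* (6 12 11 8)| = 20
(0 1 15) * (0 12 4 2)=(0 1 15 12 4 2)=[1, 15, 0, 3, 2, 5, 6, 7, 8, 9, 10, 11, 4, 13, 14, 12]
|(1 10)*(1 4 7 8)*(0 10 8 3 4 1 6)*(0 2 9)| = 21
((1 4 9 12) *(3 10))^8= (12)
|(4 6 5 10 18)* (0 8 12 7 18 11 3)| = |(0 8 12 7 18 4 6 5 10 11 3)| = 11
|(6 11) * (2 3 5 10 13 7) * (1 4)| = 6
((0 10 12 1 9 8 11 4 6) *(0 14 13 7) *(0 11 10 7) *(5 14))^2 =((0 7 11 4 6 5 14 13)(1 9 8 10 12))^2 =(0 11 6 14)(1 8 12 9 10)(4 5 13 7)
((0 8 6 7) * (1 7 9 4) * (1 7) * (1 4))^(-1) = (0 7 4 1 9 6 8)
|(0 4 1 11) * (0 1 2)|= |(0 4 2)(1 11)|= 6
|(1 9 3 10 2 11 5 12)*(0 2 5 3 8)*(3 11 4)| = 10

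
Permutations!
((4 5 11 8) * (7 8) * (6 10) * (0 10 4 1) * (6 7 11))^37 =(11)(0 7 1 10 8)(4 5 6)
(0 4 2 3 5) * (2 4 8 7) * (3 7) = (0 8 3 5)(2 7) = [8, 1, 7, 5, 4, 0, 6, 2, 3]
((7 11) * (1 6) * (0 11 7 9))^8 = ((0 11 9)(1 6))^8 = (0 9 11)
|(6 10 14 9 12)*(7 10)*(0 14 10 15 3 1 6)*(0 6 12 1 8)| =|(0 14 9 1 12 6 7 15 3 8)| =10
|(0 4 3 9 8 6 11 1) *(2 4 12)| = 10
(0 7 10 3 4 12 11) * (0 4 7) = (3 7 10)(4 12 11) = [0, 1, 2, 7, 12, 5, 6, 10, 8, 9, 3, 4, 11]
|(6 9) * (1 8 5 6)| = 5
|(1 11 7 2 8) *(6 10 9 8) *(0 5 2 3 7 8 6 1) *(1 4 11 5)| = |(0 1 5 2 4 11 8)(3 7)(6 10 9)| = 42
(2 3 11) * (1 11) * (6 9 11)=(1 6 9 11 2 3)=[0, 6, 3, 1, 4, 5, 9, 7, 8, 11, 10, 2]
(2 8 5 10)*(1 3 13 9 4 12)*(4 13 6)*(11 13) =(1 3 6 4 12)(2 8 5 10)(9 11 13) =[0, 3, 8, 6, 12, 10, 4, 7, 5, 11, 2, 13, 1, 9]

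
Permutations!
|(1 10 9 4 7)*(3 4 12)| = 7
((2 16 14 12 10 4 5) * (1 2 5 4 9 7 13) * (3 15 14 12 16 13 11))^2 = (1 13 2)(3 14 12 9 11 15 16 10 7)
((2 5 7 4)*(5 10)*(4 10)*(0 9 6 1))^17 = ((0 9 6 1)(2 4)(5 7 10))^17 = (0 9 6 1)(2 4)(5 10 7)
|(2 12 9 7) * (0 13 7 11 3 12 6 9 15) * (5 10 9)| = |(0 13 7 2 6 5 10 9 11 3 12 15)| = 12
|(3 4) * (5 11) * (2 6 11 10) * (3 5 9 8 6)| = 20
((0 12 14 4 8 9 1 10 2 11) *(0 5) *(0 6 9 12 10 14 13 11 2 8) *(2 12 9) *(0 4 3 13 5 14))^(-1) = (0 1 9 8 10)(2 6 5 12)(3 14 11 13)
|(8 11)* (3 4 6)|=6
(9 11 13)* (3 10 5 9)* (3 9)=(3 10 5)(9 11 13)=[0, 1, 2, 10, 4, 3, 6, 7, 8, 11, 5, 13, 12, 9]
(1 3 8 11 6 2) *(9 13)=(1 3 8 11 6 2)(9 13)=[0, 3, 1, 8, 4, 5, 2, 7, 11, 13, 10, 6, 12, 9]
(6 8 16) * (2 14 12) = (2 14 12)(6 8 16) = [0, 1, 14, 3, 4, 5, 8, 7, 16, 9, 10, 11, 2, 13, 12, 15, 6]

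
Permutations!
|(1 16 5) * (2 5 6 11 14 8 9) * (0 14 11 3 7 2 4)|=35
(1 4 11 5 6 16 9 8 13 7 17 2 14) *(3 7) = (1 4 11 5 6 16 9 8 13 3 7 17 2 14) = [0, 4, 14, 7, 11, 6, 16, 17, 13, 8, 10, 5, 12, 3, 1, 15, 9, 2]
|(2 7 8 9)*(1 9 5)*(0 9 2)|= |(0 9)(1 2 7 8 5)|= 10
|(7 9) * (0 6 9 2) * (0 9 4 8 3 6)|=12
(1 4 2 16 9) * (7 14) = (1 4 2 16 9)(7 14) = [0, 4, 16, 3, 2, 5, 6, 14, 8, 1, 10, 11, 12, 13, 7, 15, 9]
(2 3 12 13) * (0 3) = (0 3 12 13 2) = [3, 1, 0, 12, 4, 5, 6, 7, 8, 9, 10, 11, 13, 2]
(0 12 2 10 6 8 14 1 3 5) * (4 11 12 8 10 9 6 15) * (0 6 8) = [0, 3, 9, 5, 11, 6, 10, 7, 14, 8, 15, 12, 2, 13, 1, 4] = (1 3 5 6 10 15 4 11 12 2 9 8 14)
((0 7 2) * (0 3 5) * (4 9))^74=((0 7 2 3 5)(4 9))^74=(9)(0 5 3 2 7)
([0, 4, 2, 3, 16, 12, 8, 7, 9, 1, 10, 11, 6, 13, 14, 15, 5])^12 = [0, 12, 2, 3, 6, 9, 4, 7, 16, 5, 10, 11, 1, 13, 14, 15, 8]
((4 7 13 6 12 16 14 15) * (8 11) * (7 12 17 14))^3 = ((4 12 16 7 13 6 17 14 15)(8 11))^3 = (4 7 17)(6 15 16)(8 11)(12 13 14)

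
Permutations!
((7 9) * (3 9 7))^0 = (9)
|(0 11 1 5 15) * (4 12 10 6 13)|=5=|(0 11 1 5 15)(4 12 10 6 13)|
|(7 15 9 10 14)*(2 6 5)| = 15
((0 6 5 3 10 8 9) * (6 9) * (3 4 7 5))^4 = ((0 9)(3 10 8 6)(4 7 5))^4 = (10)(4 7 5)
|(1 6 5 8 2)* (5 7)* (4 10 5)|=8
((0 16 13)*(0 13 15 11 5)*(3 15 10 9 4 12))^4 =(0 4 11 10 3)(5 9 15 16 12)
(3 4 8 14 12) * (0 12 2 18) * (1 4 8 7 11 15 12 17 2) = (0 17 2 18)(1 4 7 11 15 12 3 8 14) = [17, 4, 18, 8, 7, 5, 6, 11, 14, 9, 10, 15, 3, 13, 1, 12, 16, 2, 0]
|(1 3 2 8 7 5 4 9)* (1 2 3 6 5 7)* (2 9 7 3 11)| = 9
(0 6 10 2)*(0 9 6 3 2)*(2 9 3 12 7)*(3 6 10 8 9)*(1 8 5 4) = [12, 8, 6, 3, 1, 4, 5, 2, 9, 10, 0, 11, 7] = (0 12 7 2 6 5 4 1 8 9 10)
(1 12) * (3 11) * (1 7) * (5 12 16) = (1 16 5 12 7)(3 11) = [0, 16, 2, 11, 4, 12, 6, 1, 8, 9, 10, 3, 7, 13, 14, 15, 5]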